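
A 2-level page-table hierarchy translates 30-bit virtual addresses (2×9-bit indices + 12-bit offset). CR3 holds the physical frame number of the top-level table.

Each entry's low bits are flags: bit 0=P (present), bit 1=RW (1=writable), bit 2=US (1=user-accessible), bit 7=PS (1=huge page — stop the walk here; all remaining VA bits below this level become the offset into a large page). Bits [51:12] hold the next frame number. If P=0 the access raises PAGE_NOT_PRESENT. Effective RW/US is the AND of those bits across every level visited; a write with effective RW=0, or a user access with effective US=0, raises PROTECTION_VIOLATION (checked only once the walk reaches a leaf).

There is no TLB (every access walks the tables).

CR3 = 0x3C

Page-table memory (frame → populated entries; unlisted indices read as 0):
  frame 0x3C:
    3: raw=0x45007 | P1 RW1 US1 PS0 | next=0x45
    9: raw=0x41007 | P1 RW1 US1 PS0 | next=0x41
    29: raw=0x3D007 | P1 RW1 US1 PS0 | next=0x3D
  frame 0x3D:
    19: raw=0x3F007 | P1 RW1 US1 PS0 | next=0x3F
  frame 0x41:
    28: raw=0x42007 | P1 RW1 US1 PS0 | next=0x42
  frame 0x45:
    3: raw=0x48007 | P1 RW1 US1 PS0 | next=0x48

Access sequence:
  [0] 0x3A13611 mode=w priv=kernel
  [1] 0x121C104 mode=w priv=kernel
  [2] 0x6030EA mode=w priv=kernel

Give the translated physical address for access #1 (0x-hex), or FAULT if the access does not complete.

Trace:
#0 VA=0x3A13611 (w,kernel):
  L0: frame=0x3C idx=29 entry=0x3D007 [P=1 RW=1 US=1 PS=0]
  L1: frame=0x3D idx=19 entry=0x3F007 [P=1 RW=1 US=1 PS=0]
  → PA=0x3F611  (2 entries read)
#1 VA=0x121C104 (w,kernel):
  L0: frame=0x3C idx=9 entry=0x41007 [P=1 RW=1 US=1 PS=0]
  L1: frame=0x41 idx=28 entry=0x42007 [P=1 RW=1 US=1 PS=0]
  → PA=0x42104  (2 entries read)
#2 VA=0x6030EA (w,kernel):
  L0: frame=0x3C idx=3 entry=0x45007 [P=1 RW=1 US=1 PS=0]
  L1: frame=0x45 idx=3 entry=0x48007 [P=1 RW=1 US=1 PS=0]
  → PA=0x480EA  (2 entries read)

Access #1 PA: 0x42104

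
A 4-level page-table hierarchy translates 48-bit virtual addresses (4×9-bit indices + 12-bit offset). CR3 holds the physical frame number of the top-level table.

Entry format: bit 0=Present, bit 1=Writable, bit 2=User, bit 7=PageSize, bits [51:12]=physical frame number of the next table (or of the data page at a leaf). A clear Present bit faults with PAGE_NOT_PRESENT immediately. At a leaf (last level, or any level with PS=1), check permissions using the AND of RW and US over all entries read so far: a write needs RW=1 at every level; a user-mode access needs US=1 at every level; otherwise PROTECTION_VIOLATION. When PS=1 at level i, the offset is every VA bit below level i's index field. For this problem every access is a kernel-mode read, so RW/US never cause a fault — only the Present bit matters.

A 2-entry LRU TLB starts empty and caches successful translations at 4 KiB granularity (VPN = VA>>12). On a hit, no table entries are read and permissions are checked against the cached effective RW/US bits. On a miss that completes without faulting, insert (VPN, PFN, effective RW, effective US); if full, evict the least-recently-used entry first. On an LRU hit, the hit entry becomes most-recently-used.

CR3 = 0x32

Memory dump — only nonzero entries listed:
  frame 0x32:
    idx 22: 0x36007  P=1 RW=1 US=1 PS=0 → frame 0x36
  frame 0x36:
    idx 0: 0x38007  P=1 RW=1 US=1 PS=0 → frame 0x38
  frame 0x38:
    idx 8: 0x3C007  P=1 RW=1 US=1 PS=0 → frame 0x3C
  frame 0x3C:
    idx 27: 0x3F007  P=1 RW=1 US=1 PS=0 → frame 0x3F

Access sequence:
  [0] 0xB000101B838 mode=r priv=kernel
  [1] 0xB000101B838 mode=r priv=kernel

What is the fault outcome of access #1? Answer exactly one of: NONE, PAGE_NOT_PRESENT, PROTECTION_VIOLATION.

Per-access translation:
#0 VA=0xB000101B838 (r,kernel):
  L0: frame=0x32 idx=22 entry=0x36007 [P=1 RW=1 US=1 PS=0]
  L1: frame=0x36 idx=0 entry=0x38007 [P=1 RW=1 US=1 PS=0]
  L2: frame=0x38 idx=8 entry=0x3C007 [P=1 RW=1 US=1 PS=0]
  L3: frame=0x3C idx=27 entry=0x3F007 [P=1 RW=1 US=1 PS=0]
  ✓ 0x3F838  — 4 lookups
#1 VA=0xB000101B838 (r,kernel):
  TLB hit vpn=0xB000101B → PA=0x3F838

Access #1 fault: NONE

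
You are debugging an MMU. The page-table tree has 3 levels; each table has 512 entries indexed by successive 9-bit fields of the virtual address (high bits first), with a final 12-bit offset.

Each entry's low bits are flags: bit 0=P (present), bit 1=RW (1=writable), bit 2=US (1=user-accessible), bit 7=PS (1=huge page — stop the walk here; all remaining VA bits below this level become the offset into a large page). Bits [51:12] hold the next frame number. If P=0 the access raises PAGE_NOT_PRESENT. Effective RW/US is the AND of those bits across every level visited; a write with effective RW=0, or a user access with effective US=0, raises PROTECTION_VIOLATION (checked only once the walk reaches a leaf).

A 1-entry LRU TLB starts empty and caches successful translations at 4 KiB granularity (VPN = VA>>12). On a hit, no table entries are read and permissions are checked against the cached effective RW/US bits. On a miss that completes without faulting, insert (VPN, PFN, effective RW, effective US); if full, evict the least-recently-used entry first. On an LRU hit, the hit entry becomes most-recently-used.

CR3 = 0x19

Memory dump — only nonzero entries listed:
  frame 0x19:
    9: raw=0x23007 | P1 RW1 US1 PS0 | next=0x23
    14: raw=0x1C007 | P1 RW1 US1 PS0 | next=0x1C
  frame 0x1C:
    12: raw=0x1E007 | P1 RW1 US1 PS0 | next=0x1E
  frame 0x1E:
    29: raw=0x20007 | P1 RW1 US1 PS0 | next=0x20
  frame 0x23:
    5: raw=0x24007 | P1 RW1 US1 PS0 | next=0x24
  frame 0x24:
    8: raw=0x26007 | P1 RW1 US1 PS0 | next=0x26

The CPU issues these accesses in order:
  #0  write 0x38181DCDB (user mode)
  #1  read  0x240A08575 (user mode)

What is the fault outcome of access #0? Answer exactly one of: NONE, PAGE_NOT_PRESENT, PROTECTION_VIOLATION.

Per-access translation:
#0 VA=0x38181DCDB (w,user):
  [0] read 0x19 idx=14: raw=0x1C007 flags P=1 W=1 U=1 S=0
  [1] read 0x1C idx=12: raw=0x1E007 flags P=1 W=1 U=1 S=0
  [2] read 0x1E idx=29: raw=0x20007 flags P=1 W=1 U=1 S=0
  → PA=0x20CDB  (3 entries read)
#1 VA=0x240A08575 (r,user):
  [0] read 0x19 idx=9: raw=0x23007 flags P=1 W=1 U=1 S=0
  [1] read 0x23 idx=5: raw=0x24007 flags P=1 W=1 U=1 S=0
  [2] read 0x24 idx=8: raw=0x26007 flags P=1 W=1 U=1 S=0
  → PA=0x26575  (3 entries read)

Access #0 fault: NONE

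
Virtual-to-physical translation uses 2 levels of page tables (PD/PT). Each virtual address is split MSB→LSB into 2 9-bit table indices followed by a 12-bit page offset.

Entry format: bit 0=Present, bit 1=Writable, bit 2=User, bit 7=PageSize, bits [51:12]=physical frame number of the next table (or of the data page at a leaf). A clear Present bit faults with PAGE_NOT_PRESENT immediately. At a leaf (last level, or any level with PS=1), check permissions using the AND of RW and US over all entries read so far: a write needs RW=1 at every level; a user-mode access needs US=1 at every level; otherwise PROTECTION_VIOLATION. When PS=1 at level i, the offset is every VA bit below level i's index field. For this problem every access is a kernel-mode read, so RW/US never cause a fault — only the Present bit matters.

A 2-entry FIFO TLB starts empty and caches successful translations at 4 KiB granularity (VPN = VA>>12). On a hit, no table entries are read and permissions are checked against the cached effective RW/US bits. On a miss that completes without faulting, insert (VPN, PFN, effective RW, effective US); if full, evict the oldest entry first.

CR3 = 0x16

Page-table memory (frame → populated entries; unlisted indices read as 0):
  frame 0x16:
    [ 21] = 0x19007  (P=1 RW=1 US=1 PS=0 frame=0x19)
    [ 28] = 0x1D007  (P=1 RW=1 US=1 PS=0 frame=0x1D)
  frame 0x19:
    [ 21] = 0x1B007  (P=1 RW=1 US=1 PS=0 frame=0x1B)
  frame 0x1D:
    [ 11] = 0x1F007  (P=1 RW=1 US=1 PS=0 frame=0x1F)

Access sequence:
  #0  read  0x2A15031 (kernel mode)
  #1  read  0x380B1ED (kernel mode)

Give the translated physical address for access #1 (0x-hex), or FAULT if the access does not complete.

Trace:
#0 VA=0x2A15031 (r,kernel):
  [0] read 0x16 idx=21: raw=0x19007 flags P=1 W=1 U=1 S=0
  [1] read 0x19 idx=21: raw=0x1B007 flags P=1 W=1 U=1 S=0
  ⇒ phys 0x1B031  [2 reads]
#1 VA=0x380B1ED (r,kernel):
  [0] read 0x16 idx=28: raw=0x1D007 flags P=1 W=1 U=1 S=0
  [1] read 0x1D idx=11: raw=0x1F007 flags P=1 W=1 U=1 S=0
  ⇒ phys 0x1F1ED  [2 reads]

Access #1 PA: 0x1F1ED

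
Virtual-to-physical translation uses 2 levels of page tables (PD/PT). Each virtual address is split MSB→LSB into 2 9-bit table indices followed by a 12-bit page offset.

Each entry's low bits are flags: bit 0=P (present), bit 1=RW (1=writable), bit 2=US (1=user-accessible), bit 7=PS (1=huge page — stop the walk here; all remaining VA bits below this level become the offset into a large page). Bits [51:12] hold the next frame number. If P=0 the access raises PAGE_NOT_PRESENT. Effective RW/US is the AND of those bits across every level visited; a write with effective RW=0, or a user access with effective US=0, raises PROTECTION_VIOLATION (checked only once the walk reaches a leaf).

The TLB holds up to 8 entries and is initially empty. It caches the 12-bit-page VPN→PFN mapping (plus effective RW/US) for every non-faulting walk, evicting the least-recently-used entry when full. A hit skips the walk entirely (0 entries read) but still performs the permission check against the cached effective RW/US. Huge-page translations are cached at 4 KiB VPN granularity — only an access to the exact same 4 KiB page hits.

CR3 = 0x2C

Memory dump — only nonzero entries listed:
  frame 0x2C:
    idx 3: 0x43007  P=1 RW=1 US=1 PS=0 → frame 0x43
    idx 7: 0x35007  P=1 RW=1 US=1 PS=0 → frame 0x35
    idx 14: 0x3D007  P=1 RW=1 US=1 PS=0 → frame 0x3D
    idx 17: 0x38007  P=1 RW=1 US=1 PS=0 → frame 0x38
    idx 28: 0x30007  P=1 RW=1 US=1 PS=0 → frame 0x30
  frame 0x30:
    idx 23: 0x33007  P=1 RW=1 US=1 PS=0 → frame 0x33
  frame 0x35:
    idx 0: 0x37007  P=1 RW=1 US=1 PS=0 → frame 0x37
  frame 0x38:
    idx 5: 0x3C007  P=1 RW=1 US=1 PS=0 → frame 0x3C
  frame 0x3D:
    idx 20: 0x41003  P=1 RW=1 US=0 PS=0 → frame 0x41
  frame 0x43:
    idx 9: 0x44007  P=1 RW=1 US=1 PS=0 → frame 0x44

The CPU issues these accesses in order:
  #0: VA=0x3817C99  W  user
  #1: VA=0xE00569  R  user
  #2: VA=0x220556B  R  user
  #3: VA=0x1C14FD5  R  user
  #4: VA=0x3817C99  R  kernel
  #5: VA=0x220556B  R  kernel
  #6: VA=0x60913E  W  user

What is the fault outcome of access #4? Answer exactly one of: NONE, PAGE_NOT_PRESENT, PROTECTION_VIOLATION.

Per-access translation:
#0 VA=0x3817C99 (w,user):
  L0: frame=0x2C idx=28 entry=0x30007 [P=1 RW=1 US=1 PS=0]
  L1: frame=0x30 idx=23 entry=0x33007 [P=1 RW=1 US=1 PS=0]
  ✓ 0x33C99  — 2 lookups
#1 VA=0xE00569 (r,user):
  L0: frame=0x2C idx=7 entry=0x35007 [P=1 RW=1 US=1 PS=0]
  L1: frame=0x35 idx=0 entry=0x37007 [P=1 RW=1 US=1 PS=0]
  ✓ 0x37569  — 2 lookups
#2 VA=0x220556B (r,user):
  L0: frame=0x2C idx=17 entry=0x38007 [P=1 RW=1 US=1 PS=0]
  L1: frame=0x38 idx=5 entry=0x3C007 [P=1 RW=1 US=1 PS=0]
  ✓ 0x3C56B  — 2 lookups
#3 VA=0x1C14FD5 (r,user):
  L0: frame=0x2C idx=14 entry=0x3D007 [P=1 RW=1 US=1 PS=0]
  L1: frame=0x3D idx=20 entry=0x41003 [P=1 RW=1 US=0 PS=0]
  → PROTECTION_VIOLATION  (2 entries read)
#4 VA=0x3817C99 (r,kernel):
  TLB hit vpn=0x3817 → PA=0x33C99
#5 VA=0x220556B (r,kernel):
  TLB hit vpn=0x2205 → PA=0x3C56B
#6 VA=0x60913E (w,user):
  L0: frame=0x2C idx=3 entry=0x43007 [P=1 RW=1 US=1 PS=0]
  L1: frame=0x43 idx=9 entry=0x44007 [P=1 RW=1 US=1 PS=0]
  ✓ 0x4413E  — 2 lookups

Access #4 fault: NONE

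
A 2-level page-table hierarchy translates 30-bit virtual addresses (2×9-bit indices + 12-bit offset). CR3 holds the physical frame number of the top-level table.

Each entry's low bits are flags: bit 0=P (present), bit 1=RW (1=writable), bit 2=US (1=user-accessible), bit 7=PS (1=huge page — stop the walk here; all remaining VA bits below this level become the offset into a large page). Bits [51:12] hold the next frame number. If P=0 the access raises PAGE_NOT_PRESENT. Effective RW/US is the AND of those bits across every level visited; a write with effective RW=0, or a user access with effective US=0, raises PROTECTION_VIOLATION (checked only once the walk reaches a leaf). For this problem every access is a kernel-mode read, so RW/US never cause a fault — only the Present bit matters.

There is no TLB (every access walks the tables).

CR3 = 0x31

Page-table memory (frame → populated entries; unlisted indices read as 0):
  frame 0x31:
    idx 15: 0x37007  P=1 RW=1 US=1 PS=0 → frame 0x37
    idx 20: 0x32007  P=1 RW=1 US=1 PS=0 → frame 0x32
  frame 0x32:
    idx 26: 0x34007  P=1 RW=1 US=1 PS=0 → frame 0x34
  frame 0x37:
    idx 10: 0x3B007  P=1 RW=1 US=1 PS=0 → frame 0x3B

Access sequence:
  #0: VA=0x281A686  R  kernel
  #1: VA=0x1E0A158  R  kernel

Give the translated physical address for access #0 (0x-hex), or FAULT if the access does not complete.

Walk each access:
#0 VA=0x281A686 (r,kernel):
  lvl0: tbl 0x31, slot 20 ⇒ 0x32007 (P1/RW1/US1/PS0)
  lvl1: tbl 0x32, slot 26 ⇒ 0x34007 (P1/RW1/US1/PS0)
  → PA=0x34686  (2 entries read)
#1 VA=0x1E0A158 (r,kernel):
  lvl0: tbl 0x31, slot 15 ⇒ 0x37007 (P1/RW1/US1/PS0)
  lvl1: tbl 0x37, slot 10 ⇒ 0x3B007 (P1/RW1/US1/PS0)
  → PA=0x3B158  (2 entries read)

Access #0 PA: 0x34686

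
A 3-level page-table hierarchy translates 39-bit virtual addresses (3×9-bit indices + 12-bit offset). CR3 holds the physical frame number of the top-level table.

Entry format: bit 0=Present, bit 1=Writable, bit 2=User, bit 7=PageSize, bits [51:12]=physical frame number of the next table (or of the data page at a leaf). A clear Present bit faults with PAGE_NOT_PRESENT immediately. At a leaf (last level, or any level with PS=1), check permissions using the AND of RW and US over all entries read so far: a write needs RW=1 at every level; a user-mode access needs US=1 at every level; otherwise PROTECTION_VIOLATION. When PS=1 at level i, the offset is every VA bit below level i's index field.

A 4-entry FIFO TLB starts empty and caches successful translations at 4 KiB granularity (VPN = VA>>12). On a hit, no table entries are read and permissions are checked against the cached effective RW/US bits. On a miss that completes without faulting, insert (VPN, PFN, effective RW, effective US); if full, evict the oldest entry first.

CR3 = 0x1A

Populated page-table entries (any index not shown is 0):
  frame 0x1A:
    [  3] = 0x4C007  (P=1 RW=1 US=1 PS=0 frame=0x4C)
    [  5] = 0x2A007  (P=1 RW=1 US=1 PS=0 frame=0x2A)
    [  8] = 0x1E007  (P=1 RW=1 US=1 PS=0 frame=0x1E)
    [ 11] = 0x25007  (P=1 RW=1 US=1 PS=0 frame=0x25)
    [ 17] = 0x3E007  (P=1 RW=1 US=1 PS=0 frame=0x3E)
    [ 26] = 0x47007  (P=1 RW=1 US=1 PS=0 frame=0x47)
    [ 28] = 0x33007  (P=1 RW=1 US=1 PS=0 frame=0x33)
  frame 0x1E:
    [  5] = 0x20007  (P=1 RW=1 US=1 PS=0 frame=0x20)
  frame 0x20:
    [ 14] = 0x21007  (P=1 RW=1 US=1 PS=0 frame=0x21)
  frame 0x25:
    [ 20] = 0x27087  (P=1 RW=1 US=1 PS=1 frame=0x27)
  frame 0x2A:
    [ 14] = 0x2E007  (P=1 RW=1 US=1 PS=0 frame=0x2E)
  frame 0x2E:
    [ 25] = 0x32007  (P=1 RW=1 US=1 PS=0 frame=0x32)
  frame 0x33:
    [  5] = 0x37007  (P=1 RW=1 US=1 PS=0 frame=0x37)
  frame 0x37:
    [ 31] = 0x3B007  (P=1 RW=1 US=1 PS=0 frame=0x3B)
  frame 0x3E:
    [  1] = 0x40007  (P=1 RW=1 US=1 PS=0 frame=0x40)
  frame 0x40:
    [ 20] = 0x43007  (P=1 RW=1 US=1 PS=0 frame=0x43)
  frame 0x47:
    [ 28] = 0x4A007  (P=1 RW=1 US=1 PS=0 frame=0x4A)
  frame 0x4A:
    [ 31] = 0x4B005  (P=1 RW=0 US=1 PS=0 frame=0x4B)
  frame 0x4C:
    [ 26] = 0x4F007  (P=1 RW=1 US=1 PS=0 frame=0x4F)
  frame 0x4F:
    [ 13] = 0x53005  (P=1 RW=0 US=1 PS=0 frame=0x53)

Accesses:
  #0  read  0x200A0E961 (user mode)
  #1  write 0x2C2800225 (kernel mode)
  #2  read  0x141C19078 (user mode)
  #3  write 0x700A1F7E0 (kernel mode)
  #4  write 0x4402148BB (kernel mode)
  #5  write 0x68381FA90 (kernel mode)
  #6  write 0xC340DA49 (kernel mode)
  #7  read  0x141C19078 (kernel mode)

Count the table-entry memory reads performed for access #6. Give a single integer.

Trace:
#0 VA=0x200A0E961 (r,user):
  L0: frame=0x1A idx=8 entry=0x1E007 [P=1 RW=1 US=1 PS=0]
  L1: frame=0x1E idx=5 entry=0x20007 [P=1 RW=1 US=1 PS=0]
  L2: frame=0x20 idx=14 entry=0x21007 [P=1 RW=1 US=1 PS=0]
  → PA=0x21961  (3 entries read)
#1 VA=0x2C2800225 (w,kernel):
  L0: frame=0x1A idx=11 entry=0x25007 [P=1 RW=1 US=1 PS=0]
  L1: frame=0x25 idx=20 entry=0x27087 [P=1 RW=1 US=1 PS=1]
  → PA=0x27225 (huge @L1)  (2 entries read)
#2 VA=0x141C19078 (r,user):
  L0: frame=0x1A idx=5 entry=0x2A007 [P=1 RW=1 US=1 PS=0]
  L1: frame=0x2A idx=14 entry=0x2E007 [P=1 RW=1 US=1 PS=0]
  L2: frame=0x2E idx=25 entry=0x32007 [P=1 RW=1 US=1 PS=0]
  → PA=0x32078  (3 entries read)
#3 VA=0x700A1F7E0 (w,kernel):
  L0: frame=0x1A idx=28 entry=0x33007 [P=1 RW=1 US=1 PS=0]
  L1: frame=0x33 idx=5 entry=0x37007 [P=1 RW=1 US=1 PS=0]
  L2: frame=0x37 idx=31 entry=0x3B007 [P=1 RW=1 US=1 PS=0]
  → PA=0x3B7E0  (3 entries read)
#4 VA=0x4402148BB (w,kernel):
  L0: frame=0x1A idx=17 entry=0x3E007 [P=1 RW=1 US=1 PS=0]
  L1: frame=0x3E idx=1 entry=0x40007 [P=1 RW=1 US=1 PS=0]
  L2: frame=0x40 idx=20 entry=0x43007 [P=1 RW=1 US=1 PS=0]
  → PA=0x438BB  (3 entries read)
#5 VA=0x68381FA90 (w,kernel):
  L0: frame=0x1A idx=26 entry=0x47007 [P=1 RW=1 US=1 PS=0]
  L1: frame=0x47 idx=28 entry=0x4A007 [P=1 RW=1 US=1 PS=0]
  L2: frame=0x4A idx=31 entry=0x4B005 [P=1 RW=0 US=1 PS=0]
  ⇒ fault: PROTECTION_VIOLATION  — 3 lookups
#6 VA=0xC340DA49 (w,kernel):
  L0: frame=0x1A idx=3 entry=0x4C007 [P=1 RW=1 US=1 PS=0]
  L1: frame=0x4C idx=26 entry=0x4F007 [P=1 RW=1 US=1 PS=0]
  L2: frame=0x4F idx=13 entry=0x53005 [P=1 RW=0 US=1 PS=0]
  ⇒ fault: PROTECTION_VIOLATION  — 3 lookups
#7 VA=0x141C19078 (r,kernel):
  TLB hit vpn=0x141C19 → PA=0x32078

Entries read for #6: 3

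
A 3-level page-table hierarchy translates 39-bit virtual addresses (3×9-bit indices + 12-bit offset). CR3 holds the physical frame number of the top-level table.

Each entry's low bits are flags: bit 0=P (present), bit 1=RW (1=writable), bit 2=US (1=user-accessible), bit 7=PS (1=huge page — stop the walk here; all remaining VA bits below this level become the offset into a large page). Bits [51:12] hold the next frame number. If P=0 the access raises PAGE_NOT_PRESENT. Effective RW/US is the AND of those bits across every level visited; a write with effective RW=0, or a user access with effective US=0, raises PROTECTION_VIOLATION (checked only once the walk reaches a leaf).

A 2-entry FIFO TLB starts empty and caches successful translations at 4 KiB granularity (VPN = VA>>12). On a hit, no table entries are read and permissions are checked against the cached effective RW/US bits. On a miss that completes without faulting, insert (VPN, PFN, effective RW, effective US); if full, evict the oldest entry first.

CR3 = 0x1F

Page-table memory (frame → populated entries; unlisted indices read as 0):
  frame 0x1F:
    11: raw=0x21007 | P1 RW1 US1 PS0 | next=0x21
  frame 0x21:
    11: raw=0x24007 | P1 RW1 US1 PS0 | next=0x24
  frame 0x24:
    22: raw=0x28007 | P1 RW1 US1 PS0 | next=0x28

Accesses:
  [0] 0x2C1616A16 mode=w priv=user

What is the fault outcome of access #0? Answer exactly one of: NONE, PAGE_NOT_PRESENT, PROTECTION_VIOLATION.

Trace:
#0 VA=0x2C1616A16 (w,user):
  lvl0: tbl 0x1F, slot 11 ⇒ 0x21007 (P1/RW1/US1/PS0)
  lvl1: tbl 0x21, slot 11 ⇒ 0x24007 (P1/RW1/US1/PS0)
  lvl2: tbl 0x24, slot 22 ⇒ 0x28007 (P1/RW1/US1/PS0)
  ⇒ phys 0x28A16  [3 reads]

Access #0 fault: NONE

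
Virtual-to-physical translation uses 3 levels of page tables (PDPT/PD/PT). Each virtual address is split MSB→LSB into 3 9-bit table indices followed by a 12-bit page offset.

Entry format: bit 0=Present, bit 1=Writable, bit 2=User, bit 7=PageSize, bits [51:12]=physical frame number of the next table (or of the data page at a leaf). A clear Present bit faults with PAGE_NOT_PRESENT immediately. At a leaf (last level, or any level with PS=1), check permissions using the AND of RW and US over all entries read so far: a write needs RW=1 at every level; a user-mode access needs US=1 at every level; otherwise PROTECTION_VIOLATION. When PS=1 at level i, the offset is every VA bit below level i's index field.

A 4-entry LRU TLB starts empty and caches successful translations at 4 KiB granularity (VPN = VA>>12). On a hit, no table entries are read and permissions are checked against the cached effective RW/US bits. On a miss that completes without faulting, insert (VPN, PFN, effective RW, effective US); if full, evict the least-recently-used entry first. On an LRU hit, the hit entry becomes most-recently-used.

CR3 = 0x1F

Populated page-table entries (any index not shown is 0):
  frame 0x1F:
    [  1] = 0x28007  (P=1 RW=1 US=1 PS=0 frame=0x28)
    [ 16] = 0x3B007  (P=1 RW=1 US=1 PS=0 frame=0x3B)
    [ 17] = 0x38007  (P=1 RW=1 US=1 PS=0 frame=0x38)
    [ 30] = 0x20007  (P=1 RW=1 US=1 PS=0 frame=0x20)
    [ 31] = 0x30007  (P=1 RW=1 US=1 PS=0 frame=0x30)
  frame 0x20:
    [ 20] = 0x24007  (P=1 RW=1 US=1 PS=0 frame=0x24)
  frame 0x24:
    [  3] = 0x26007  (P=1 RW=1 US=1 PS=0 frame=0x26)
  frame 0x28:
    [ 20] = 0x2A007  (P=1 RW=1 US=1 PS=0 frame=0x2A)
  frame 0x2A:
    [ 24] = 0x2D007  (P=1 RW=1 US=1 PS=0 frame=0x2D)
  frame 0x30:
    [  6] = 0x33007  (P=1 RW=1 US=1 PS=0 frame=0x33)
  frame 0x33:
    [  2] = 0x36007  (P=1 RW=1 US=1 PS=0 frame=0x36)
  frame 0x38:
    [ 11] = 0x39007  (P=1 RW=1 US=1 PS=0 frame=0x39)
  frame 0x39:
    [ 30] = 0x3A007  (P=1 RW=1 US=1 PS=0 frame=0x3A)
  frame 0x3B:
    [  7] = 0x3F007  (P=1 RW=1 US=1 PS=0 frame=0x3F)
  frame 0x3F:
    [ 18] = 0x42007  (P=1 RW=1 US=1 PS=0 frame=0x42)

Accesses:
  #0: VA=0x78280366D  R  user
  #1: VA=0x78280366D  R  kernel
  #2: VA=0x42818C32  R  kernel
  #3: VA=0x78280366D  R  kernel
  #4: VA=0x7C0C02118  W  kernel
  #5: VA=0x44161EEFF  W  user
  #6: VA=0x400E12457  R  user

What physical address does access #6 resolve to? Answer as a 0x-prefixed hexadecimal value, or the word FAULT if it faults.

Trace:
#0 VA=0x78280366D (r,user):
  [0] read 0x1F idx=30: raw=0x20007 flags P=1 W=1 U=1 S=0
  [1] read 0x20 idx=20: raw=0x24007 flags P=1 W=1 U=1 S=0
  [2] read 0x24 idx=3: raw=0x26007 flags P=1 W=1 U=1 S=0
  ⇒ phys 0x2666D  [3 reads]
#1 VA=0x78280366D (r,kernel):
  TLB hit vpn=0x782803 → PA=0x2666D
#2 VA=0x42818C32 (r,kernel):
  [0] read 0x1F idx=1: raw=0x28007 flags P=1 W=1 U=1 S=0
  [1] read 0x28 idx=20: raw=0x2A007 flags P=1 W=1 U=1 S=0
  [2] read 0x2A idx=24: raw=0x2D007 flags P=1 W=1 U=1 S=0
  ⇒ phys 0x2DC32  [3 reads]
#3 VA=0x78280366D (r,kernel):
  TLB hit vpn=0x782803 → PA=0x2666D
#4 VA=0x7C0C02118 (w,kernel):
  [0] read 0x1F idx=31: raw=0x30007 flags P=1 W=1 U=1 S=0
  [1] read 0x30 idx=6: raw=0x33007 flags P=1 W=1 U=1 S=0
  [2] read 0x33 idx=2: raw=0x36007 flags P=1 W=1 U=1 S=0
  ⇒ phys 0x36118  [3 reads]
#5 VA=0x44161EEFF (w,user):
  [0] read 0x1F idx=17: raw=0x38007 flags P=1 W=1 U=1 S=0
  [1] read 0x38 idx=11: raw=0x39007 flags P=1 W=1 U=1 S=0
  [2] read 0x39 idx=30: raw=0x3A007 flags P=1 W=1 U=1 S=0
  ⇒ phys 0x3AEFF  [3 reads]
#6 VA=0x400E12457 (r,user):
  [0] read 0x1F idx=16: raw=0x3B007 flags P=1 W=1 U=1 S=0
  [1] read 0x3B idx=7: raw=0x3F007 flags P=1 W=1 U=1 S=0
  [2] read 0x3F idx=18: raw=0x42007 flags P=1 W=1 U=1 S=0
  ⇒ phys 0x42457  [3 reads]

Access #6 PA: 0x42457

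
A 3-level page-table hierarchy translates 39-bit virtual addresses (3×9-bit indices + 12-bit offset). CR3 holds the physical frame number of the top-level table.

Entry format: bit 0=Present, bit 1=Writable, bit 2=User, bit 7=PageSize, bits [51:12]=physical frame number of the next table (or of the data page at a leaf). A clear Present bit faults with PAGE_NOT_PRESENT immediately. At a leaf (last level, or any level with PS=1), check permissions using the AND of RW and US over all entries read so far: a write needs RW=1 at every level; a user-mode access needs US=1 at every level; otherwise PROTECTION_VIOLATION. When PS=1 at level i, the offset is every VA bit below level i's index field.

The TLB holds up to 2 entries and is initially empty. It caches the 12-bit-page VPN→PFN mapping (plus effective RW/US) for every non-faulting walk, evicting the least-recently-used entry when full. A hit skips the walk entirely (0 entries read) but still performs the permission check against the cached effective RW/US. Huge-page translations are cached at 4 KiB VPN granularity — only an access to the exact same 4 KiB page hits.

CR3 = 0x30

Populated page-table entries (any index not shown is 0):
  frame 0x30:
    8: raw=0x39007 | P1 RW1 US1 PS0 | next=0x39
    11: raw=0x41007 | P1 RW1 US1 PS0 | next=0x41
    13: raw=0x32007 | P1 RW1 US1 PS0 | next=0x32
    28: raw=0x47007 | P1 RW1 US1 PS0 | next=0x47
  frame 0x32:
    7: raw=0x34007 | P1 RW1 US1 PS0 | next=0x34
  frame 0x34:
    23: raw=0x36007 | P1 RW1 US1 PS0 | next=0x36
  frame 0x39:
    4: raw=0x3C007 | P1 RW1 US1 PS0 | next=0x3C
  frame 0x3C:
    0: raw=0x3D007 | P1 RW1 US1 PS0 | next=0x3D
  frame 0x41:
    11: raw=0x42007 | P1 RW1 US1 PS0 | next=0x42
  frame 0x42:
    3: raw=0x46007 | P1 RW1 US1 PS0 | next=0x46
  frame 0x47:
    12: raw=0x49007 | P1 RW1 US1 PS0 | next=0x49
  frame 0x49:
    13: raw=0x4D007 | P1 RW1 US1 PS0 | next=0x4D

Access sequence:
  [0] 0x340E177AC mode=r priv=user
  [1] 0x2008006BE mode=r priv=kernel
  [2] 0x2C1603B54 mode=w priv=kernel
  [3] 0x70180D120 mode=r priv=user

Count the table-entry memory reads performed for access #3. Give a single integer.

Trace:
#0 VA=0x340E177AC (r,user):
  L0: frame=0x30 idx=13 entry=0x32007 [P=1 RW=1 US=1 PS=0]
  L1: frame=0x32 idx=7 entry=0x34007 [P=1 RW=1 US=1 PS=0]
  L2: frame=0x34 idx=23 entry=0x36007 [P=1 RW=1 US=1 PS=0]
  ⇒ phys 0x367AC  [3 reads]
#1 VA=0x2008006BE (r,kernel):
  L0: frame=0x30 idx=8 entry=0x39007 [P=1 RW=1 US=1 PS=0]
  L1: frame=0x39 idx=4 entry=0x3C007 [P=1 RW=1 US=1 PS=0]
  L2: frame=0x3C idx=0 entry=0x3D007 [P=1 RW=1 US=1 PS=0]
  ⇒ phys 0x3D6BE  [3 reads]
#2 VA=0x2C1603B54 (w,kernel):
  L0: frame=0x30 idx=11 entry=0x41007 [P=1 RW=1 US=1 PS=0]
  L1: frame=0x41 idx=11 entry=0x42007 [P=1 RW=1 US=1 PS=0]
  L2: frame=0x42 idx=3 entry=0x46007 [P=1 RW=1 US=1 PS=0]
  ⇒ phys 0x46B54  [3 reads]
#3 VA=0x70180D120 (r,user):
  L0: frame=0x30 idx=28 entry=0x47007 [P=1 RW=1 US=1 PS=0]
  L1: frame=0x47 idx=12 entry=0x49007 [P=1 RW=1 US=1 PS=0]
  L2: frame=0x49 idx=13 entry=0x4D007 [P=1 RW=1 US=1 PS=0]
  ⇒ phys 0x4D120  [3 reads]

Entries read for #3: 3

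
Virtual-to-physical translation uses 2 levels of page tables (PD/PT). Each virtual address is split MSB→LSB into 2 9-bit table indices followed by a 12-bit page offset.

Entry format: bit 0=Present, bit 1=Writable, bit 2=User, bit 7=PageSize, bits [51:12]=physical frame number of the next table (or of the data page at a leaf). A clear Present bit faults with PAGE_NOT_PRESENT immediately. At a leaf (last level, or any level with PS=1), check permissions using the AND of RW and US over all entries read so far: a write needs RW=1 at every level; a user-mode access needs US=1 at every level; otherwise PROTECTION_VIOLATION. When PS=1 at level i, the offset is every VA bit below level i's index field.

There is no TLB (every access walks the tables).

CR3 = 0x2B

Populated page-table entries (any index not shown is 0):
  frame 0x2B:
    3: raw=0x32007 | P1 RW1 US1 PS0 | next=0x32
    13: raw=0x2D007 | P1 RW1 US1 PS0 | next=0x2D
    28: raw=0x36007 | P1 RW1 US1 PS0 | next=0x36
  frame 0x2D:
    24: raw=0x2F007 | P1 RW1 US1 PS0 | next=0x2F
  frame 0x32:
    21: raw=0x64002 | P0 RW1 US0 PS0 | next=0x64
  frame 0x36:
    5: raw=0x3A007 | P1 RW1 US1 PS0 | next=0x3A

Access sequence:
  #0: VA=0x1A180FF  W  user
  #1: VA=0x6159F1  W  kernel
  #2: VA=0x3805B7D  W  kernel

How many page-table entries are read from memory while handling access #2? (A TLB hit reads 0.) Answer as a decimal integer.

Trace:
#0 VA=0x1A180FF (w,user):
  [0] read 0x2B idx=13: raw=0x2D007 flags P=1 W=1 U=1 S=0
  [1] read 0x2D idx=24: raw=0x2F007 flags P=1 W=1 U=1 S=0
  → PA=0x2F0FF  (2 entries read)
#1 VA=0x6159F1 (w,kernel):
  [0] read 0x2B idx=3: raw=0x32007 flags P=1 W=1 U=1 S=0
  [1] read 0x32 idx=21: raw=0x64002 flags P=0 W=1 U=0 S=0
  ✗ PAGE_NOT_PRESENT  [2 reads]
#2 VA=0x3805B7D (w,kernel):
  [0] read 0x2B idx=28: raw=0x36007 flags P=1 W=1 U=1 S=0
  [1] read 0x36 idx=5: raw=0x3A007 flags P=1 W=1 U=1 S=0
  → PA=0x3AB7D  (2 entries read)

Entries read for #2: 2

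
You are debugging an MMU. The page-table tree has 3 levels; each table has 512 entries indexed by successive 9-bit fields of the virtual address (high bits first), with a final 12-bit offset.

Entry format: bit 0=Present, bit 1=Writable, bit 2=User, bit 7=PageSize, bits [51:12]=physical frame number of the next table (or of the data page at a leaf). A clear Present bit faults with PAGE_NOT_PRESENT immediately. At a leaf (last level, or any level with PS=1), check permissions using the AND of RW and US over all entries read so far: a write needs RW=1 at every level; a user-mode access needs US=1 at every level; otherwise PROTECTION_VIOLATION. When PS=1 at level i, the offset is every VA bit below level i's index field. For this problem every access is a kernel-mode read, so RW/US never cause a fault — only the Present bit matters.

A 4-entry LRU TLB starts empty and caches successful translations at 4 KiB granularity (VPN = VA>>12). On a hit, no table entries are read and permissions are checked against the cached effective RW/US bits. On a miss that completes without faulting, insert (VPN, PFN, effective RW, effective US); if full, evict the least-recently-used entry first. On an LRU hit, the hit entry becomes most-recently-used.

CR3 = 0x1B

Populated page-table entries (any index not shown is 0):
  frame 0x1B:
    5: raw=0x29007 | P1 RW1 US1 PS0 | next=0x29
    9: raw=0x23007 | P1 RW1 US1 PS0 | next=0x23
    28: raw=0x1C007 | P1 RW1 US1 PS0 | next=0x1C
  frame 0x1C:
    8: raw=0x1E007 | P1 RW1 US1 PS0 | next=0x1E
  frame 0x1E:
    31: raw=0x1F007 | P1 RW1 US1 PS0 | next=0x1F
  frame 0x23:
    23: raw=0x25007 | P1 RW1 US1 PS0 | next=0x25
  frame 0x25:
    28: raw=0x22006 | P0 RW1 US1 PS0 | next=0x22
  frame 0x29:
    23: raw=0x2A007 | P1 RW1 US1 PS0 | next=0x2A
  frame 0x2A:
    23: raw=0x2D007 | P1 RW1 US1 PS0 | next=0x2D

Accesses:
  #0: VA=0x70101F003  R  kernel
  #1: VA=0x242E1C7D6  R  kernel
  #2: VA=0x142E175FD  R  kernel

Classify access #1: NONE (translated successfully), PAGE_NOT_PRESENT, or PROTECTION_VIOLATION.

Trace:
#0 VA=0x70101F003 (r,kernel):
  L0 @0x1B[28] → 0x1C007  P=1,RW=1,US=1,PS=0
  L1 @0x1C[8] → 0x1E007  P=1,RW=1,US=1,PS=0
  L2 @0x1E[31] → 0x1F007  P=1,RW=1,US=1,PS=0
  ⇒ phys 0x1F003  [3 reads]
#1 VA=0x242E1C7D6 (r,kernel):
  L0 @0x1B[9] → 0x23007  P=1,RW=1,US=1,PS=0
  L1 @0x23[23] → 0x25007  P=1,RW=1,US=1,PS=0
  L2 @0x25[28] → 0x22006  P=0,RW=1,US=1,PS=0
  ✗ PAGE_NOT_PRESENT  [3 reads]
#2 VA=0x142E175FD (r,kernel):
  L0 @0x1B[5] → 0x29007  P=1,RW=1,US=1,PS=0
  L1 @0x29[23] → 0x2A007  P=1,RW=1,US=1,PS=0
  L2 @0x2A[23] → 0x2D007  P=1,RW=1,US=1,PS=0
  ⇒ phys 0x2D5FD  [3 reads]

Access #1 fault: PAGE_NOT_PRESENT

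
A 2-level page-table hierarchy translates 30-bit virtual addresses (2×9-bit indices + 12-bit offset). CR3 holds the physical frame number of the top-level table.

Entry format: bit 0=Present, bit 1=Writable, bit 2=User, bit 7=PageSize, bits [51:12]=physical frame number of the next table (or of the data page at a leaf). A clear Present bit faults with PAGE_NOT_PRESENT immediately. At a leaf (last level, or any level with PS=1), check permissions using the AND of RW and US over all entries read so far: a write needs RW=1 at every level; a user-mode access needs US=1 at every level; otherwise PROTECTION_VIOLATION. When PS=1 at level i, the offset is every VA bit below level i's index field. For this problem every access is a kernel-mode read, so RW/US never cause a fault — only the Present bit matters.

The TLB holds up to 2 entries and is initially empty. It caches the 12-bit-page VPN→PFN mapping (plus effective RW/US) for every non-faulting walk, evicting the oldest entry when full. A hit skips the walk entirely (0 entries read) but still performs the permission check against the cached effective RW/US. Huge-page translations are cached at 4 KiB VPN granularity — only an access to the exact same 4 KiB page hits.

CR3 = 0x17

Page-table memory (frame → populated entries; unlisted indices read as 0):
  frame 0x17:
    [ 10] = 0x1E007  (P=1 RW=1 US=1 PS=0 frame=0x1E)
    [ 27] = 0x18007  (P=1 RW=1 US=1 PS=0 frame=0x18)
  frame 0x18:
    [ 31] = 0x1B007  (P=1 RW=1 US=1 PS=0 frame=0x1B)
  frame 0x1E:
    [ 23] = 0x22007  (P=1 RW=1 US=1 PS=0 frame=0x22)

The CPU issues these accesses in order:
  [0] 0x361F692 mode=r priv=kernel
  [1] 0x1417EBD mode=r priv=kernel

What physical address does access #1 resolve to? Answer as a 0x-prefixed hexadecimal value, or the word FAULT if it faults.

Per-access translation:
#0 VA=0x361F692 (r,kernel):
  L0: frame=0x17 idx=27 entry=0x18007 [P=1 RW=1 US=1 PS=0]
  L1: frame=0x18 idx=31 entry=0x1B007 [P=1 RW=1 US=1 PS=0]
  ⇒ phys 0x1B692  [2 reads]
#1 VA=0x1417EBD (r,kernel):
  L0: frame=0x17 idx=10 entry=0x1E007 [P=1 RW=1 US=1 PS=0]
  L1: frame=0x1E idx=23 entry=0x22007 [P=1 RW=1 US=1 PS=0]
  ⇒ phys 0x22EBD  [2 reads]

Access #1 PA: 0x22EBD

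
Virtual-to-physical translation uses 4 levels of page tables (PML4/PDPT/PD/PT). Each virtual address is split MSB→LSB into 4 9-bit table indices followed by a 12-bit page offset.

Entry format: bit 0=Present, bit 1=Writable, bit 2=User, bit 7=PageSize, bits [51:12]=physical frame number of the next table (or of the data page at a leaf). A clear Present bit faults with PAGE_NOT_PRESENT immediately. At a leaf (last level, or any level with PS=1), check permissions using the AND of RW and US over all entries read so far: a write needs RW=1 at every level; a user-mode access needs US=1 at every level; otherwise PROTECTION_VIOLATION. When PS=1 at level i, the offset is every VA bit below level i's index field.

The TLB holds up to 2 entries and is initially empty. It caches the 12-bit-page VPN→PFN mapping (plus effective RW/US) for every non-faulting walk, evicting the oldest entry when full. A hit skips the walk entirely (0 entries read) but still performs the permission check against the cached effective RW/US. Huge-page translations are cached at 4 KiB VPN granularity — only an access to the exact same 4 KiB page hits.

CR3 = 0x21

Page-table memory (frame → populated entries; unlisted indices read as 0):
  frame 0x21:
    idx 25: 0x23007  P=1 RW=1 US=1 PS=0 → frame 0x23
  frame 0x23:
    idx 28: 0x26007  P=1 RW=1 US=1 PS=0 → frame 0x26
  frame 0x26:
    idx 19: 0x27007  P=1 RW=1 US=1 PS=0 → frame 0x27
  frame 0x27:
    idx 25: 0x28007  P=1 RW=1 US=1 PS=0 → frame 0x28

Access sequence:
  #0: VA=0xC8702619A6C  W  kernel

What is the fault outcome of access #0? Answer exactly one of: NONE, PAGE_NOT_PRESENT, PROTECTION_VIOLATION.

Per-access translation:
#0 VA=0xC8702619A6C (w,kernel):
  L0: frame=0x21 idx=25 entry=0x23007 [P=1 RW=1 US=1 PS=0]
  L1: frame=0x23 idx=28 entry=0x26007 [P=1 RW=1 US=1 PS=0]
  L2: frame=0x26 idx=19 entry=0x27007 [P=1 RW=1 US=1 PS=0]
  L3: frame=0x27 idx=25 entry=0x28007 [P=1 RW=1 US=1 PS=0]
  ⇒ phys 0x28A6C  [4 reads]

Access #0 fault: NONE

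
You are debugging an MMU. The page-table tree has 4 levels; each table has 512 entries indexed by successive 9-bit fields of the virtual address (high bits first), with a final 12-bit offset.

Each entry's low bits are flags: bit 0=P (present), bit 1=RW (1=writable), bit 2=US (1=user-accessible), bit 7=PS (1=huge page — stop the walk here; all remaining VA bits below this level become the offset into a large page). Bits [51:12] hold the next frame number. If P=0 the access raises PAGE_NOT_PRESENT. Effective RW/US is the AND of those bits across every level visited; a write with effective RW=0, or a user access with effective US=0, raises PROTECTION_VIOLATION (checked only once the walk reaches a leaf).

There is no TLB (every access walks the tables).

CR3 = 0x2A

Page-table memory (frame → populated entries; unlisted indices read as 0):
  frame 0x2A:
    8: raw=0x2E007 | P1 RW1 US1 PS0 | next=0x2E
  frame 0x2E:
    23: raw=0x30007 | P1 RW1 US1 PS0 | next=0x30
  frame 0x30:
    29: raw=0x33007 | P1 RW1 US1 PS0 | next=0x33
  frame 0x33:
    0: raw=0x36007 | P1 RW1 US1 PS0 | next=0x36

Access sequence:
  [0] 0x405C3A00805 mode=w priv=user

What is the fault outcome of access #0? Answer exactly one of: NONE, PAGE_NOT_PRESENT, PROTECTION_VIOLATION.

Per-access translation:
#0 VA=0x405C3A00805 (w,user):
  [0] read 0x2A idx=8: raw=0x2E007 flags P=1 W=1 U=1 S=0
  [1] read 0x2E idx=23: raw=0x30007 flags P=1 W=1 U=1 S=0
  [2] read 0x30 idx=29: raw=0x33007 flags P=1 W=1 U=1 S=0
  [3] read 0x33 idx=0: raw=0x36007 flags P=1 W=1 U=1 S=0
  ✓ 0x36805  — 4 lookups

Access #0 fault: NONE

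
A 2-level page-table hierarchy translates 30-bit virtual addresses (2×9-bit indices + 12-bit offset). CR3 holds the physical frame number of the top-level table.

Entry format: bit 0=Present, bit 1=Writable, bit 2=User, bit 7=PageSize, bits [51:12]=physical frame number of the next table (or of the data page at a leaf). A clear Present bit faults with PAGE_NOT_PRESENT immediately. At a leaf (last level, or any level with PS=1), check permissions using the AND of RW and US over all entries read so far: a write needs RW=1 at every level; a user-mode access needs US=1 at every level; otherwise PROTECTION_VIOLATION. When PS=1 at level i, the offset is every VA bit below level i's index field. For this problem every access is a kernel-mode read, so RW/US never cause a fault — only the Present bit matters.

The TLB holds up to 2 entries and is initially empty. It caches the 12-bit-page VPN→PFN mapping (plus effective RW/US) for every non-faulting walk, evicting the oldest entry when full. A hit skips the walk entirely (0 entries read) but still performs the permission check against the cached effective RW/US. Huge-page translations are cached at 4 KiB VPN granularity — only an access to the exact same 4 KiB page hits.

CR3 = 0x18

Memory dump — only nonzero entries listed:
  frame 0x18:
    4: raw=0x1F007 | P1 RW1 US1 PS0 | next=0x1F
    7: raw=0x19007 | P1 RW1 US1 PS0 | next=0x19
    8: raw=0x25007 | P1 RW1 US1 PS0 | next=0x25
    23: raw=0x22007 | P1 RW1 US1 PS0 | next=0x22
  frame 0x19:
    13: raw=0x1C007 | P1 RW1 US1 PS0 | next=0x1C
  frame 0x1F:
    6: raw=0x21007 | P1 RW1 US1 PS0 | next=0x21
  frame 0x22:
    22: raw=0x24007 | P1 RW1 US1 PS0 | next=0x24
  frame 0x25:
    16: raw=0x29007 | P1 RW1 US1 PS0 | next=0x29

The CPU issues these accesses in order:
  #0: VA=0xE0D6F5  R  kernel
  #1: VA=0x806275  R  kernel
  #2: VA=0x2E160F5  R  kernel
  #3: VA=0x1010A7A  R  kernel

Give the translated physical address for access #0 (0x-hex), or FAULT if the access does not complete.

Trace:
#0 VA=0xE0D6F5 (r,kernel):
  lvl0: tbl 0x18, slot 7 ⇒ 0x19007 (P1/RW1/US1/PS0)
  lvl1: tbl 0x19, slot 13 ⇒ 0x1C007 (P1/RW1/US1/PS0)
  ⇒ phys 0x1C6F5  [2 reads]
#1 VA=0x806275 (r,kernel):
  lvl0: tbl 0x18, slot 4 ⇒ 0x1F007 (P1/RW1/US1/PS0)
  lvl1: tbl 0x1F, slot 6 ⇒ 0x21007 (P1/RW1/US1/PS0)
  ⇒ phys 0x21275  [2 reads]
#2 VA=0x2E160F5 (r,kernel):
  lvl0: tbl 0x18, slot 23 ⇒ 0x22007 (P1/RW1/US1/PS0)
  lvl1: tbl 0x22, slot 22 ⇒ 0x24007 (P1/RW1/US1/PS0)
  ⇒ phys 0x240F5  [2 reads]
#3 VA=0x1010A7A (r,kernel):
  lvl0: tbl 0x18, slot 8 ⇒ 0x25007 (P1/RW1/US1/PS0)
  lvl1: tbl 0x25, slot 16 ⇒ 0x29007 (P1/RW1/US1/PS0)
  ⇒ phys 0x29A7A  [2 reads]

Access #0 PA: 0x1C6F5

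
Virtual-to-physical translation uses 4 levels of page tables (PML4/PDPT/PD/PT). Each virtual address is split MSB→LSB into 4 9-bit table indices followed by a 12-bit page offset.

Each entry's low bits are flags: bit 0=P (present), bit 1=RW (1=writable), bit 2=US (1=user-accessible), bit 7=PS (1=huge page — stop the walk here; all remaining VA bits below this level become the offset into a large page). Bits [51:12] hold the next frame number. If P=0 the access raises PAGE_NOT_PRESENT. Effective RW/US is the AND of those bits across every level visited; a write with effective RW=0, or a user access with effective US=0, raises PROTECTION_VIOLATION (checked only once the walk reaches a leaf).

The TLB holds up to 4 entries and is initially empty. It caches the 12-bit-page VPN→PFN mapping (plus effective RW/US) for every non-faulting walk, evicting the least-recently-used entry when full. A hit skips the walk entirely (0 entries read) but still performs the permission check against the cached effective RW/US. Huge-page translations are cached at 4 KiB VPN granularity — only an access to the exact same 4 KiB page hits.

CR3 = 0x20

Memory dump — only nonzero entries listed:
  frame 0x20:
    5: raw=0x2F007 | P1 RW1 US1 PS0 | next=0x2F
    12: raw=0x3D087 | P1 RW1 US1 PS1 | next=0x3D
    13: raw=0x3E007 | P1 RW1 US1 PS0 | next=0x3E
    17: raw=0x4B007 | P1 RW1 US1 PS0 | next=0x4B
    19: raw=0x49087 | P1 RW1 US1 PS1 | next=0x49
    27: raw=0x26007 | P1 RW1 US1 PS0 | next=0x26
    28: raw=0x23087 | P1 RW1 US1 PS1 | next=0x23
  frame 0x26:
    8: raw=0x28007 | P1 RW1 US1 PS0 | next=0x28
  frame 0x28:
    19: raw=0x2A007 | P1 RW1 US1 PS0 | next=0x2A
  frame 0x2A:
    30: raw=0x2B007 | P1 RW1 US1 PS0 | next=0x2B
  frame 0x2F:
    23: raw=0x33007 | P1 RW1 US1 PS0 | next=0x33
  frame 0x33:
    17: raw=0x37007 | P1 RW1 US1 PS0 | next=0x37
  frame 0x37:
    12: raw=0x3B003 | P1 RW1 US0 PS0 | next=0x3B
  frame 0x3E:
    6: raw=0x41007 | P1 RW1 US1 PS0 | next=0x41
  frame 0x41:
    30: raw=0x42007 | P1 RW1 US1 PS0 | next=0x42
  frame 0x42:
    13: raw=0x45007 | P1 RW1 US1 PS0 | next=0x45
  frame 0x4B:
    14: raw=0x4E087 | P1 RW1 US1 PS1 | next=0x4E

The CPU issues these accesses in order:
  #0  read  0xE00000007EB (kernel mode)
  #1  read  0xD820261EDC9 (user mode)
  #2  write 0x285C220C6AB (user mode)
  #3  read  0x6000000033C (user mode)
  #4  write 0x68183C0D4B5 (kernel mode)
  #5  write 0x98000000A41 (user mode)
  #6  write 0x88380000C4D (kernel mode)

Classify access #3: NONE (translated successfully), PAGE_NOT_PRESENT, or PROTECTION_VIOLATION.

Per-access translation:
#0 VA=0xE00000007EB (r,kernel):
  L0 @0x20[28] → 0x23087  P=1,RW=1,US=1,PS=1
  ✓ 0x237EB (huge @L0)  — 1 lookups
#1 VA=0xD820261EDC9 (r,user):
  L0 @0x20[27] → 0x26007  P=1,RW=1,US=1,PS=0
  L1 @0x26[8] → 0x28007  P=1,RW=1,US=1,PS=0
  L2 @0x28[19] → 0x2A007  P=1,RW=1,US=1,PS=0
  L3 @0x2A[30] → 0x2B007  P=1,RW=1,US=1,PS=0
  ✓ 0x2BDC9  — 4 lookups
#2 VA=0x285C220C6AB (w,user):
  L0 @0x20[5] → 0x2F007  P=1,RW=1,US=1,PS=0
  L1 @0x2F[23] → 0x33007  P=1,RW=1,US=1,PS=0
  L2 @0x33[17] → 0x37007  P=1,RW=1,US=1,PS=0
  L3 @0x37[12] → 0x3B003  P=1,RW=1,US=0,PS=0
  ✗ PROTECTION_VIOLATION  [4 reads]
#3 VA=0x6000000033C (r,user):
  L0 @0x20[12] → 0x3D087  P=1,RW=1,US=1,PS=1
  ✓ 0x3D33C (huge @L0)  — 1 lookups
#4 VA=0x68183C0D4B5 (w,kernel):
  L0 @0x20[13] → 0x3E007  P=1,RW=1,US=1,PS=0
  L1 @0x3E[6] → 0x41007  P=1,RW=1,US=1,PS=0
  L2 @0x41[30] → 0x42007  P=1,RW=1,US=1,PS=0
  L3 @0x42[13] → 0x45007  P=1,RW=1,US=1,PS=0
  ✓ 0x454B5  — 4 lookups
#5 VA=0x98000000A41 (w,user):
  L0 @0x20[19] → 0x49087  P=1,RW=1,US=1,PS=1
  ✓ 0x49A41 (huge @L0)  — 1 lookups
#6 VA=0x88380000C4D (w,kernel):
  L0 @0x20[17] → 0x4B007  P=1,RW=1,US=1,PS=0
  L1 @0x4B[14] → 0x4E087  P=1,RW=1,US=1,PS=1
  ✓ 0x4EC4D (huge @L1)  — 2 lookups

Access #3 fault: NONE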